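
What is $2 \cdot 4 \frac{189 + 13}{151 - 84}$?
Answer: $\frac{1616}{67} \approx 24.119$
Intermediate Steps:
$2 \cdot 4 \frac{189 + 13}{151 - 84} = 8 \cdot \frac{202}{67} = \frac{1616}{67}$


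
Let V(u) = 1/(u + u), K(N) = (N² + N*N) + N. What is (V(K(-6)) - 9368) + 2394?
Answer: -920567/132 ≈ -6974.0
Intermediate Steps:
K(N) = N + 2*N² (K(N) = (N² + N²) + N = 2*N² + N = N + 2*N²)
V(u) = 1/(2*u)
(V(K(-6)) - 9368) + 2394 = (1/(2*((-6*(1 + 2*(-6))))) - 9368) + 2394 = (1/(2*((-6*(1 - 12)))) - 9368) + 2394 = (1/(2*((-6*(-11)))) - 9368) + 2394 = ((½)/66 - 9368) + 2394 = ((½)*(1/66) - 9368) + 2394 = (1/132 - 9368) + 2394 = -1236575/132 + 2394 = -920567/132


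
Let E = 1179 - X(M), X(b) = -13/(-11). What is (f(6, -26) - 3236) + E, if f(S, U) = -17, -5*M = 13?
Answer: -22827/11 ≈ -2075.2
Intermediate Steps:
M = -13/5 (M = -⅕*13 = -13/5 ≈ -2.6000)
X(b) = 13/11 (X(b) = -13*(-1/11) = 13/11)
E = 12956/11 (E = 1179 - 1*13/11 = 1179 - 13/11 = 12956/11 ≈ 1177.8)
(f(6, -26) - 3236) + E = (-17 - 3236) + 12956/11 = -3253 + 12956/11 = -22827/11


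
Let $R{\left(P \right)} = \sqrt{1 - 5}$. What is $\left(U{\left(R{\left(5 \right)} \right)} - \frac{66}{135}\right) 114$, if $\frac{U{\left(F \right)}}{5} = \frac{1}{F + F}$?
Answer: $- \frac{836}{15} - \frac{285 i}{2} \approx -55.733 - 142.5 i$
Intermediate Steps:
$R{\left(P \right)} = 2 i$ ($R{\left(P \right)} = \sqrt{-4} = 2 i$)
$U{\left(F \right)} = \frac{5}{2 F}$ ($U{\left(F \right)} = \frac{5}{F + F} = \frac{5}{2 F}$)
$\left(U{\left(R{\left(5 \right)} \right)} - \frac{66}{135}\right) 114 = \left(\frac{5}{2 \cdot 2 i} - \frac{66}{135}\right) 114 = \left(\frac{5 \left(- \frac{i}{2}\right)}{2} - \frac{22}{45}\right) 114 = \left(- \frac{5 i}{4} - \frac{22}{45}\right) 114 = \left(- \frac{22}{45} - \frac{5 i}{4}\right) 114 = - \frac{836}{15} - \frac{285 i}{2}$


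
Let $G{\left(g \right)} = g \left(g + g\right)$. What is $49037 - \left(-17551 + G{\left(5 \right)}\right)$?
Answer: $66538$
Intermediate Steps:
$G{\left(g \right)} = 2 g^{2}$ ($G{\left(g \right)} = g 2 g = 2 g^{2}$)
$49037 - \left(-17551 + G{\left(5 \right)}\right) = 49037 + \left(17551 - 2 \cdot 5^{2}\right) = 49037 + \left(17551 - 2 \cdot 25\right) = 49037 + \left(17551 - 50\right) = 49037 + 17501 = 66538$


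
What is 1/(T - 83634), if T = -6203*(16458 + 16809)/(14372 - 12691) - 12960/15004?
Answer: -6305431/1301392221645 ≈ -4.8451e-6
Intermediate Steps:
T = -774043805391/6305431 (T = -6203/(1681/33267) - 12960*1/15004 = -6203/(1681*(1/33267)) - 3240/3751 = -6203/1681/33267 - 3240/3751 = -6203*33267/1681 - 3240/3751 = -206355201/1681 - 3240/3751 = -774043805391/6305431 ≈ -1.2276e+5)
1/(T - 83634) = 1/(-774043805391/6305431 - 83634) = 1/(-1301392221645/6305431) = -6305431/1301392221645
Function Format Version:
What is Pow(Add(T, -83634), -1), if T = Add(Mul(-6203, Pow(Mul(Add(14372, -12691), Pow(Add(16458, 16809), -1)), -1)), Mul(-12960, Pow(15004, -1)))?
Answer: Rational(-6305431, 1301392221645) ≈ -4.8451e-6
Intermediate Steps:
T = Rational(-774043805391, 6305431) (T = Add(Mul(-6203, Pow(Mul(1681, Pow(33267, -1)), -1)), Mul(-12960, Rational(1, 15004))) = Add(Mul(-6203, Pow(Mul(1681, Rational(1, 33267)), -1)), Rational(-3240, 3751)) = Add(Mul(-6203, Pow(Rational(1681, 33267), -1)), Rational(-3240, 3751)) = Add(Mul(-6203, Rational(33267, 1681)), Rational(-3240, 3751)) = Add(Rational(-206355201, 1681), Rational(-3240, 3751)) = Rational(-774043805391, 6305431) ≈ -1.2276e+5)
Pow(Add(T, -83634), -1) = Pow(Add(Rational(-774043805391, 6305431), -83634), -1) = Pow(Rational(-1301392221645, 6305431), -1) = Rational(-6305431, 1301392221645)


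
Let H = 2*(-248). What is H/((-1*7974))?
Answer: 248/3987 ≈ 0.062202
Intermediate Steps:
H = -496
H/((-1*7974)) = -496/((-1*7974)) = -496/(-7974) = -496*(-1/7974) = 248/3987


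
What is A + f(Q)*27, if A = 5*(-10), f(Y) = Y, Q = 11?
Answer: 247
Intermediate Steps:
A = -50
A + f(Q)*27 = -50 + 11*27 = -50 + 297 = 247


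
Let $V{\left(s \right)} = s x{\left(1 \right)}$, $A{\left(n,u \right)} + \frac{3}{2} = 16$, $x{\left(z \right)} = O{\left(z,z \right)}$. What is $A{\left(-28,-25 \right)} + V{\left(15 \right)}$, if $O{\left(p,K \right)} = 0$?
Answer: $\frac{29}{2} \approx 14.5$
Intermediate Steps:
$x{\left(z \right)} = 0$
$A{\left(n,u \right)} = \frac{29}{2}$ ($A{\left(n,u \right)} = - \frac{3}{2} + 16 = \frac{29}{2}$)
$V{\left(s \right)} = 0$ ($V{\left(s \right)} = s 0 = 0$)
$A{\left(-28,-25 \right)} + V{\left(15 \right)} = \frac{29}{2} + 0 = \frac{29}{2}$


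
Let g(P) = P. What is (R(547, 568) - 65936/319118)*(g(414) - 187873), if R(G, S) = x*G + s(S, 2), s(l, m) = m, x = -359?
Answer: 5873614109909863/159559 ≈ 3.6812e+10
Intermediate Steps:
R(G, S) = 2 - 359*G (R(G, S) = -359*G + 2 = 2 - 359*G)
(R(547, 568) - 65936/319118)*(g(414) - 187873) = ((2 - 359*547) - 65936/319118)*(414 - 187873) = ((2 - 196373) - 65936*1/319118)*(-187459) = (-196371 - 32968/159559)*(-187459) = -31332793357/159559*(-187459) = 5873614109909863/159559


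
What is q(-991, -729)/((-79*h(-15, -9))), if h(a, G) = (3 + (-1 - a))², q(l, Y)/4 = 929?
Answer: -3716/22831 ≈ -0.16276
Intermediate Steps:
q(l, Y) = 3716 (q(l, Y) = 4*929 = 3716)
h(a, G) = (2 - a)²
q(-991, -729)/((-79*h(-15, -9))) = 3716/((-79*(-2 - 15)²)) = 3716/((-79*(-17)²)) = 3716/((-79*289)) = 3716/(-22831) = 3716*(-1/22831) = -3716/22831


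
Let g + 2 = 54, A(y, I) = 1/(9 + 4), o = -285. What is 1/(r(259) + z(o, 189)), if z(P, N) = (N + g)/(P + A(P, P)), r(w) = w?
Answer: 3704/956203 ≈ 0.0038737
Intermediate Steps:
A(y, I) = 1/13
g = 52 (g = -2 + 54 = 52)
z(P, N) = (52 + N)/(1/13 + P) (z(P, N) = (N + 52)/(P + 1/13) = (52 + N)/(1/13 + P))
1/(r(259) + z(o, 189)) = 1/(259 + 13*(52 + 189)/(1 + 13*(-285))) = 1/(259 + 13*241/(1 - 3705)) = 1/(259 + 13*241/(-3704)) = 1/(259 + 13*(-1/3704)*241) = 1/(259 - 3133/3704) = 1/(956203/3704) = 3704/956203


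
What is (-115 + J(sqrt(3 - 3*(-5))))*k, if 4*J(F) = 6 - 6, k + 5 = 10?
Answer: -575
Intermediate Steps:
k = 5 (k = -5 + 10 = 5)
J(F) = 0 (J(F) = (6 - 6)/4 = (1/4)*0 = 0)
(-115 + J(sqrt(3 - 3*(-5))))*k = (-115 + 0)*5 = -115*5 = -575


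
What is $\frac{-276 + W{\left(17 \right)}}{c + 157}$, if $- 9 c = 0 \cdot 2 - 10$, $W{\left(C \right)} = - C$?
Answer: $- \frac{2637}{1423} \approx -1.8531$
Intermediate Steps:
$c = \frac{10}{9}$ ($c = - \frac{0 \cdot 2 - 10}{9} = - \frac{0 - 10}{9} = \left(- \frac{1}{9}\right) \left(-10\right) = \frac{10}{9} \approx 1.1111$)
$\frac{-276 + W{\left(17 \right)}}{c + 157} = \frac{-276 - 17}{\frac{10}{9} + 157} = \frac{-276 - 17}{\frac{1423}{9}} = \left(-293\right) \frac{9}{1423} = - \frac{2637}{1423}$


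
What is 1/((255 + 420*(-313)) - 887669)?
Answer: -1/1018874 ≈ -9.8148e-7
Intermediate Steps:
1/((255 + 420*(-313)) - 887669) = 1/((255 - 131460) - 887669) = 1/(-131205 - 887669) = 1/(-1018874) = -1/1018874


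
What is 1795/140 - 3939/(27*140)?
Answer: 7421/630 ≈ 11.779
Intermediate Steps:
1795/140 - 3939/(27*140) = 1795*(1/140) - 3939/3780 = 359/28 - 3939*1/3780 = 359/28 - 1313/1260 = 7421/630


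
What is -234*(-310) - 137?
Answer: 72403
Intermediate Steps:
-234*(-310) - 137 = 72540 - 137 = 72403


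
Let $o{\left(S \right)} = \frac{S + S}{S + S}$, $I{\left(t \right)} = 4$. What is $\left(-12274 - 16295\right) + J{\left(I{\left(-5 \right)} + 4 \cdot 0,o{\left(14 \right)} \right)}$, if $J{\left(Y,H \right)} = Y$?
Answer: $-28565$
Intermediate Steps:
$o{\left(S \right)} = 1$ ($o{\left(S \right)} = \frac{2 S}{2 S} = 2 S \frac{1}{2 S} = 1$)
$\left(-12274 - 16295\right) + J{\left(I{\left(-5 \right)} + 4 \cdot 0,o{\left(14 \right)} \right)} = \left(-12274 - 16295\right) + \left(4 + 4 \cdot 0\right) = -28569 + \left(4 + 0\right) = -28569 + 4 = -28565$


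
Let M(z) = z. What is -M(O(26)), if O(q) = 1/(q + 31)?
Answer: -1/57 ≈ -0.017544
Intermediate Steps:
O(q) = 1/(31 + q)
-M(O(26)) = -1/(31 + 26) = -1/57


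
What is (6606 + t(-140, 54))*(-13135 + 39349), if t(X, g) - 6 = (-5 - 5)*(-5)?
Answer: 174637668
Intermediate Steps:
t(X, g) = 56 (t(X, g) = 6 + (-5 - 5)*(-5) = 6 - 10*(-5) = 6 + 50 = 56)
(6606 + t(-140, 54))*(-13135 + 39349) = (6606 + 56)*(-13135 + 39349) = 6662*26214 = 174637668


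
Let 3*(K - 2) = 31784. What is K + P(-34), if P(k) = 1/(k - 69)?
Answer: 3274367/309 ≈ 10597.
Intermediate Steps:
K = 31790/3 (K = 2 + (⅓)*31784 = 2 + 31784/3 = 31790/3 ≈ 10597.)
P(k) = 1/(-69 + k)
K + P(-34) = 31790/3 + 1/(-69 - 34) = 31790/3 + 1/(-103) = 31790/3 - 1/103 = 3274367/309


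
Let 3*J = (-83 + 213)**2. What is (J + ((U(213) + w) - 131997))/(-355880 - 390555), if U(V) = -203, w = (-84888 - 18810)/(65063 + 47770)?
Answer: 226682546/1336865085 ≈ 0.16956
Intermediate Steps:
J = 16900/3 (J = (-83 + 213)**2/3 = (1/3)*130**2 = (1/3)*16900 = 16900/3 ≈ 5633.3)
w = -1646/1791 (w = -103698/112833 = -103698*1/112833 = -1646/1791 ≈ -0.91904)
(J + ((U(213) + w) - 131997))/(-355880 - 390555) = (16900/3 + ((-203 - 1646/1791) - 131997))/(-355880 - 390555) = (16900/3 + (-365219/1791 - 131997))/(-746435) = (16900/3 - 236771846/1791)*(-1/746435) = -226682546/1791*(-1/746435) = 226682546/1336865085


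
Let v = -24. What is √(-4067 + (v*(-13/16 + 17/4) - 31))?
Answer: 3*I*√1858/2 ≈ 64.657*I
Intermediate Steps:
√(-4067 + (v*(-13/16 + 17/4) - 31)) = √(-4067 + (-24*(-13/16 + 17/4) - 31)) = √(-4067 + (-24*55/16 - 31)) = √(-4067 + (-165/2 - 31)) = √(-4067 - 227/2) = √(-8361/2) = 3*I*√1858/2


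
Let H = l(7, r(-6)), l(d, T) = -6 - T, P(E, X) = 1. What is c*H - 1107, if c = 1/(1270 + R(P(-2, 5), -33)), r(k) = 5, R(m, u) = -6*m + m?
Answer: -127306/115 ≈ -1107.0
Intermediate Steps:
R(m, u) = -5*m
H = -11 (H = -6 - 1*5 = -6 - 5 = -11)
c = 1/1265 (c = 1/(1270 - 5*1) = 1/(1270 - 5) = 1/1265 ≈ 0.00079051)
c*H - 1107 = (1/1265)*(-11) - 1107 = -1/115 - 1107 = -127306/115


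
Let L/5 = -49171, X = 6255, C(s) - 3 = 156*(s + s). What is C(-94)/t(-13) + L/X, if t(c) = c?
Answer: 36046352/16263 ≈ 2216.5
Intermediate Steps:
C(s) = 3 + 312*s (C(s) = 3 + 156*(s + s) = 3 + 156*(2*s) = 3 + 312*s)
L = -245855 (L = 5*(-49171) = -245855)
C(-94)/t(-13) + L/X = (3 + 312*(-94))/(-13) - 245855/6255 = (3 - 29328)*(-1/13) - 245855*1/6255 = -29325*(-1/13) - 49171/1251 = 29325/13 - 49171/1251 = 36046352/16263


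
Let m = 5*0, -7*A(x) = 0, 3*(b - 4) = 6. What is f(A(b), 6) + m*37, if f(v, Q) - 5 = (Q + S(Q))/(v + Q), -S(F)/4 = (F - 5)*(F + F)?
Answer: -2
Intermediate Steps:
b = 6 (b = 4 + (⅓)*6 = 4 + 2 = 6)
A(x) = 0 (A(x) = -⅐*0 = 0)
S(F) = -8*F*(-5 + F) (S(F) = -4*(F - 5)*(F + F) = -4*(-5 + F)*2*F = -8*F*(-5 + F))
m = 0
f(v, Q) = 5 + (Q + 8*Q*(5 - Q))/(Q + v) (f(v, Q) = 5 + (Q + 8*Q*(5 - Q))/(v + Q) = 5 + (Q + 8*Q*(5 - Q))/(Q + v))
f(A(b), 6) + m*37 = (-8*6² + 5*0 + 46*6)/(6 + 0) + 0*37 = (-8*36 + 0 + 276)/6 + 0 = (-288 + 0 + 276)/6 + 0 = (⅙)*(-12) + 0 = -2 + 0 = -2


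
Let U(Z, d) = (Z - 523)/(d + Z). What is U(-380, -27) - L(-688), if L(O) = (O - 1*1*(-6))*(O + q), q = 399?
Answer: -80217983/407 ≈ -1.9710e+5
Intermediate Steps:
U(Z, d) = (-523 + Z)/(Z + d)
L(O) = (6 + O)*(399 + O) (L(O) = (O - 1*1*(-6))*(O + 399) = (O - 1*(-6))*(399 + O) = (O + 6)*(399 + O) = (6 + O)*(399 + O))
U(-380, -27) - L(-688) = (-523 - 380)/(-380 - 27) - (2394 + (-688)**2 + 405*(-688)) = -903/(-407) - (2394 + 473344 - 278640) = -1/407*(-903) - 1*197098 = 903/407 - 197098 = -80217983/407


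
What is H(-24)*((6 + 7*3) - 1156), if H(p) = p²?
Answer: -650304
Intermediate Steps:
H(-24)*((6 + 7*3) - 1156) = (-24)²*((6 + 7*3) - 1156) = 576*((6 + 21) - 1156) = 576*(27 - 1156) = 576*(-1129) = -650304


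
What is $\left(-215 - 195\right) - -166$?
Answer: $-244$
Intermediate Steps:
$\left(-215 - 195\right) - -166 = \left(-215 - 195\right) + 166 = -410 + 166 = -244$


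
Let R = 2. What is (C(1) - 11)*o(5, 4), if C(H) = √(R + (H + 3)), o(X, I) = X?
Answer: -55 + 5*√6 ≈ -42.753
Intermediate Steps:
C(H) = √(5 + H) (C(H) = √(2 + (H + 3)) = √(2 + (3 + H)) = √(5 + H))
(C(1) - 11)*o(5, 4) = (√(5 + 1) - 11)*5 = (√6 - 11)*5 = (-11 + √6)*5 = -55 + 5*√6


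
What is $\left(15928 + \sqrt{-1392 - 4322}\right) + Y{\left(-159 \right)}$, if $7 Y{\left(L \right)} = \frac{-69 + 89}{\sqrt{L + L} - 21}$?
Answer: $\frac{4029764}{253} + i \sqrt{5714} - \frac{20 i \sqrt{318}}{5313} \approx 15928.0 + 75.524 i$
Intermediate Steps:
$Y{\left(L \right)} = \frac{20}{7 \left(-21 + \sqrt{2} \sqrt{L}\right)}$ ($Y{\left(L \right)} = \frac{\left(-69 + 89\right) \frac{1}{\sqrt{L + L} - 21}}{7} = \frac{20 \frac{1}{\sqrt{2 L} - 21}}{7} = \frac{20 \frac{1}{\sqrt{2} \sqrt{L} - 21}}{7} = \frac{20 \frac{1}{-21 + \sqrt{2} \sqrt{L}}}{7} = \frac{20}{7 \left(-21 + \sqrt{2} \sqrt{L}\right)}$)
$\left(15928 + \sqrt{-1392 - 4322}\right) + Y{\left(-159 \right)} = \left(15928 + \sqrt{-1392 - 4322}\right) + \frac{20}{7 \left(-21 + \sqrt{2} \sqrt{-159}\right)} = \left(15928 + \sqrt{-5714}\right) + \frac{20}{7 \left(-21 + \sqrt{2} i \sqrt{159}\right)} = \left(15928 + i \sqrt{5714}\right) + \frac{20}{7 \left(-21 + i \sqrt{318}\right)} = 15928 + \frac{20}{7 \left(-21 + i \sqrt{318}\right)} + i \sqrt{5714}$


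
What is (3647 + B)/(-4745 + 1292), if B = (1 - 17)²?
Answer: -1301/1151 ≈ -1.1303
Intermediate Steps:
B = 256 (B = (-16)² = 256)
(3647 + B)/(-4745 + 1292) = (3647 + 256)/(-4745 + 1292) = 3903/(-3453) = 3903*(-1/3453) = -1301/1151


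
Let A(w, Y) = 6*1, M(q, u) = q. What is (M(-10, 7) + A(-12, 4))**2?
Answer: 16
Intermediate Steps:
A(w, Y) = 6
(M(-10, 7) + A(-12, 4))**2 = (-10 + 6)**2 = (-4)**2 = 16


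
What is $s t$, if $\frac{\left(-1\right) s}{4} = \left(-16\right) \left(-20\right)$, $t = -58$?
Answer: $74240$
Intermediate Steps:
$s = -1280$ ($s = - 4 \left(\left(-16\right) \left(-20\right)\right) = \left(-4\right) 320 = -1280$)
$s t = \left(-1280\right) \left(-58\right) = 74240$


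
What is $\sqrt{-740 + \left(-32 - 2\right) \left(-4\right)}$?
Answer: $2 i \sqrt{151} \approx 24.576 i$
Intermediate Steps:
$\sqrt{-740 + \left(-32 - 2\right) \left(-4\right)} = \sqrt{-740 - -136} = \sqrt{-740 + 136} = \sqrt{-604} = 2 i \sqrt{151}$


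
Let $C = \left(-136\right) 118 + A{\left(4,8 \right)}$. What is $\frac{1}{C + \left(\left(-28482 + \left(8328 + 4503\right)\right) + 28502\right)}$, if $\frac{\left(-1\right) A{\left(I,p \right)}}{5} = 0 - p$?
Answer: $- \frac{1}{3157} \approx -0.00031676$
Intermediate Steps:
$A{\left(I,p \right)} = 5 p$ ($A{\left(I,p \right)} = - 5 \left(0 - p\right) = - 5 \left(- p\right) = 5 p$)
$C = -16008$ ($C = \left(-136\right) 118 + 5 \cdot 8 = -16048 + 40 = -16008$)
$\frac{1}{C + \left(\left(-28482 + \left(8328 + 4503\right)\right) + 28502\right)} = \frac{1}{-16008 + \left(\left(-28482 + \left(8328 + 4503\right)\right) + 28502\right)} = \frac{1}{-16008 + \left(\left(-28482 + 12831\right) + 28502\right)} = \frac{1}{-16008 + \left(-15651 + 28502\right)} = \frac{1}{-16008 + 12851} = \frac{1}{-3157} = - \frac{1}{3157}$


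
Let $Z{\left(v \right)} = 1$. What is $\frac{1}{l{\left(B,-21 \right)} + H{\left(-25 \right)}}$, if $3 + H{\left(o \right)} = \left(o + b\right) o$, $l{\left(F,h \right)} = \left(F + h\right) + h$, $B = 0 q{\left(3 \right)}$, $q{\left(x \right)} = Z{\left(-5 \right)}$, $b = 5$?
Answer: $\frac{1}{455} \approx 0.0021978$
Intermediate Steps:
$q{\left(x \right)} = 1$
$B = 0$ ($B = 0 \cdot 1 = 0$)
$l{\left(F,h \right)} = F + 2 h$
$H{\left(o \right)} = -3 + o \left(5 + o\right)$ ($H{\left(o \right)} = -3 + \left(o + 5\right) o = -3 + \left(5 + o\right) o = -3 + o \left(5 + o\right)$)
$\frac{1}{l{\left(B,-21 \right)} + H{\left(-25 \right)}} = \frac{1}{\left(0 + 2 \left(-21\right)\right) + \left(-3 + \left(-25\right)^{2} + 5 \left(-25\right)\right)} = \frac{1}{\left(0 - 42\right) - -497} = \frac{1}{-42 + 497} = \frac{1}{455}$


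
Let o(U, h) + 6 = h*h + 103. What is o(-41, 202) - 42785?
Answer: -1884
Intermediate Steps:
o(U, h) = 97 + h² (o(U, h) = -6 + (h*h + 103) = -6 + (h² + 103) = -6 + (103 + h²) = 97 + h²)
o(-41, 202) - 42785 = (97 + 202²) - 42785 = (97 + 40804) - 42785 = 40901 - 42785 = -1884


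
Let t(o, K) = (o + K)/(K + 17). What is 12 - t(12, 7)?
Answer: 269/24 ≈ 11.208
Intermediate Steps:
t(o, K) = (K + o)/(17 + K)
12 - t(12, 7) = 12 - (7 + 12)/(17 + 7) = 12 - 19/24 = 269/24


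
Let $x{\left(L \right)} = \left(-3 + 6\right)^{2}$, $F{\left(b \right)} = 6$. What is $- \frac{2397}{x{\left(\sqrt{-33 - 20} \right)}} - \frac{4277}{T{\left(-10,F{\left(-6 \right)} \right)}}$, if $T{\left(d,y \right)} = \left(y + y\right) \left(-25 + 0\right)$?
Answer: $- \frac{75623}{300} \approx -252.08$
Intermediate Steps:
$T{\left(d,y \right)} = - 50 y$ ($T{\left(d,y \right)} = 2 y \left(-25\right) = - 50 y$)
$x{\left(L \right)} = 9$ ($x{\left(L \right)} = 3^{2} = 9$)
$- \frac{2397}{x{\left(\sqrt{-33 - 20} \right)}} - \frac{4277}{T{\left(-10,F{\left(-6 \right)} \right)}} = - \frac{2397}{9} - \frac{4277}{\left(-50\right) 6} = \left(-2397\right) \frac{1}{9} - \frac{4277}{-300} = - \frac{799}{3} - - \frac{4277}{300} = - \frac{799}{3} + \frac{4277}{300} = - \frac{75623}{300}$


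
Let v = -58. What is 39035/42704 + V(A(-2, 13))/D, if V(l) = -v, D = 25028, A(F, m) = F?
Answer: 244861203/267198928 ≈ 0.91640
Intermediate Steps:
V(l) = 58 (V(l) = -1*(-58) = 58)
39035/42704 + V(A(-2, 13))/D = 39035/42704 + 58/25028 = 39035*(1/42704) + 58*(1/25028) = 39035/42704 + 29/12514 = 244861203/267198928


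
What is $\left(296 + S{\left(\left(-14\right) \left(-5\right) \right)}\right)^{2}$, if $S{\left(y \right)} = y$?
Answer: $133956$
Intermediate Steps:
$\left(296 + S{\left(\left(-14\right) \left(-5\right) \right)}\right)^{2} = \left(296 - -70\right)^{2} = \left(296 + 70\right)^{2} = 366^{2} = 133956$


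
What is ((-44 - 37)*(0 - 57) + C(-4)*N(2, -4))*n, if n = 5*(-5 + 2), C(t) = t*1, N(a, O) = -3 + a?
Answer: -69315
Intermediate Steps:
C(t) = t
n = -15 (n = 5*(-3) = -15)
((-44 - 37)*(0 - 57) + C(-4)*N(2, -4))*n = ((-44 - 37)*(0 - 57) - 4*(-3 + 2))*(-15) = (-81*(-57) - 4*(-1))*(-15) = (4617 + 4)*(-15) = 4621*(-15) = -69315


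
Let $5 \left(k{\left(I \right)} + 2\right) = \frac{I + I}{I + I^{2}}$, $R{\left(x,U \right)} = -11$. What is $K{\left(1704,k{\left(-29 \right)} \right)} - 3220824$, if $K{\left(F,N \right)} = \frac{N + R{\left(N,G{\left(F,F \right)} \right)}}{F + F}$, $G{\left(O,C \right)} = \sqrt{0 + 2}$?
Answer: $- \frac{768359774351}{238560} \approx -3.2208 \cdot 10^{6}$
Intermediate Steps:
$G{\left(O,C \right)} = \sqrt{2}$
$k{\left(I \right)} = -2 + \frac{2 I}{5 \left(I + I^{2}\right)}$ ($k{\left(I \right)} = -2 + \frac{\left(I + I\right) \frac{1}{I + I^{2}}}{5} = -2 + \frac{2 I \frac{1}{I + I^{2}}}{5} = -2 + \frac{2 I}{5 \left(I + I^{2}\right)}$)
$K{\left(F,N \right)} = \frac{-11 + N}{2 F}$ ($K{\left(F,N \right)} = \frac{N - 11}{F + F} = \frac{-11 + N}{2 F}$)
$K{\left(1704,k{\left(-29 \right)} \right)} - 3220824 = \frac{-11 + \frac{2 \left(-4 - -145\right)}{5 \left(1 - 29\right)}}{2 \cdot 1704} - 3220824 = \frac{1}{2} \cdot \frac{1}{1704} \left(-11 + \frac{2 \left(-4 + 145\right)}{5 \left(-28\right)}\right) - 3220824 = \frac{1}{2} \cdot \frac{1}{1704} \left(-11 + \frac{2}{5} \left(- \frac{1}{28}\right) 141\right) - 3220824 = \frac{1}{2} \cdot \frac{1}{1704} \left(-11 - \frac{141}{70}\right) - 3220824 = \frac{1}{2} \cdot \frac{1}{1704} \left(- \frac{911}{70}\right) - 3220824 = - \frac{911}{238560} - 3220824 = - \frac{768359774351}{238560}$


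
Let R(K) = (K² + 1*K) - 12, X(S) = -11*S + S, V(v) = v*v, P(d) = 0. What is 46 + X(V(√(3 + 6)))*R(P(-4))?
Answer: 1126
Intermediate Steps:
V(v) = v²
X(S) = -10*S
R(K) = -12 + K + K² (R(K) = (K² + K) - 12 = (K + K²) - 12 = -12 + K + K²)
46 + X(V(√(3 + 6)))*R(P(-4)) = 46 + (-10*(√(3 + 6))²)*(-12 + 0 + 0²) = 46 + (-10*(√9)²)*(-12 + 0 + 0) = 46 - 10*3²*(-12) = 46 - 10*9*(-12) = 46 - 90*(-12) = 46 + 1080 = 1126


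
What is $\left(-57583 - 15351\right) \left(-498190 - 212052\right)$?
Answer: $51800790028$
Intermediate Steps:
$\left(-57583 - 15351\right) \left(-498190 - 212052\right) = \left(-57583 - 15351\right) \left(-710242\right) = \left(-72934\right) \left(-710242\right) = 51800790028$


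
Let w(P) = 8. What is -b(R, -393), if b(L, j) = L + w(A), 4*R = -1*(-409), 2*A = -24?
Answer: -441/4 ≈ -110.25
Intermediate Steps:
A = -12 (A = (½)*(-24) = -12)
R = 409/4 (R = (-1*(-409))/4 = (¼)*409 = 409/4 ≈ 102.25)
b(L, j) = 8 + L (b(L, j) = L + 8 = 8 + L)
-b(R, -393) = -(8 + 409/4) = -1*441/4 = -441/4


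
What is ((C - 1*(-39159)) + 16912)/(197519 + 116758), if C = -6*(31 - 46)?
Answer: 56161/314277 ≈ 0.17870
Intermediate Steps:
C = 90 (C = -6*(-15) = 90)
((C - 1*(-39159)) + 16912)/(197519 + 116758) = ((90 - 1*(-39159)) + 16912)/(197519 + 116758) = ((90 + 39159) + 16912)/314277 = (39249 + 16912)*(1/314277) = 56161*(1/314277) = 56161/314277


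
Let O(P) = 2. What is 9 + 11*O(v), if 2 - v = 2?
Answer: 31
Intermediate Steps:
v = 0 (v = 2 - 1*2 = 2 - 2 = 0)
9 + 11*O(v) = 9 + 11*2 = 9 + 22 = 31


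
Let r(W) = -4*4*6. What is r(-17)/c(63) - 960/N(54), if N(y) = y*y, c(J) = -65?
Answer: 18128/15795 ≈ 1.1477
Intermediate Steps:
r(W) = -96 (r(W) = -16*6 = -96)
N(y) = y**2
r(-17)/c(63) - 960/N(54) = -96/(-65) - 960/(54**2) = -96*(-1/65) - 960/2916 = 96/65 - 960*1/2916 = 96/65 - 80/243 = 18128/15795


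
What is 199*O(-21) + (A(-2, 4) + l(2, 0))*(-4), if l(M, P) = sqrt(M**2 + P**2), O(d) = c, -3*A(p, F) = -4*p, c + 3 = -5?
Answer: -4768/3 ≈ -1589.3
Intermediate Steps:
c = -8 (c = -3 - 5 = -8)
A(p, F) = 4*p/3 (A(p, F) = -(-4)*p/3 = 4*p/3)
O(d) = -8
199*O(-21) + (A(-2, 4) + l(2, 0))*(-4) = 199*(-8) + ((4/3)*(-2) + sqrt(2**2 + 0**2))*(-4) = -1592 + (-8/3 + sqrt(4 + 0))*(-4) = -1592 + (-8/3 + sqrt(4))*(-4) = -1592 + (-8/3 + 2)*(-4) = -1592 - 2/3*(-4) = -1592 + 8/3 = -4768/3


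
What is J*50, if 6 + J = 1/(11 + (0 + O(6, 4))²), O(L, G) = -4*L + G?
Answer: -123250/411 ≈ -299.88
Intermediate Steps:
O(L, G) = G - 4*L
J = -2465/411 (J = -6 + 1/(11 + (0 + (4 - 4*6))²) = -6 + 1/(11 + (0 + (4 - 24))²) = -6 + 1/(11 + (0 - 20)²) = -6 + 1/(11 + (-20)²) = -6 + 1/(11 + 400) = -6 + 1/411 = -2465/411 ≈ -5.9976)
J*50 = -2465/411*50 = -123250/411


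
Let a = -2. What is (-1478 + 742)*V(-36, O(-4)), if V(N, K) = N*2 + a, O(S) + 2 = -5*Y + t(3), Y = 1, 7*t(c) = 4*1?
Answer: 54464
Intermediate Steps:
t(c) = 4/7 (t(c) = (4*1)/7 = (⅐)*4 = 4/7)
O(S) = -45/7 (O(S) = -2 + (-5*1 + 4/7) = -2 + (-5 + 4/7) = -2 - 31/7 = -45/7)
V(N, K) = -2 + 2*N (V(N, K) = N*2 - 2 = 2*N - 2 = -2 + 2*N)
(-1478 + 742)*V(-36, O(-4)) = (-1478 + 742)*(-2 + 2*(-36)) = -736*(-2 - 72) = -736*(-74) = 54464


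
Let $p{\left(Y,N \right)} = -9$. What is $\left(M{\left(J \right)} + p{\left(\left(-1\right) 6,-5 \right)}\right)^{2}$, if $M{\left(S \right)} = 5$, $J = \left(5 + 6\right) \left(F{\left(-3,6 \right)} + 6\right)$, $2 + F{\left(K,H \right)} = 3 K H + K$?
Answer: $16$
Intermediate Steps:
$F{\left(K,H \right)} = -2 + K + 3 H K$ ($F{\left(K,H \right)} = -2 + \left(3 K H + K\right) = -2 + \left(3 H K + K\right) = -2 + \left(K + 3 H K\right) = -2 + K + 3 H K$)
$J = -583$ ($J = \left(5 + 6\right) \left(\left(-2 - 3 + 3 \cdot 6 \left(-3\right)\right) + 6\right) = 11 \left(\left(-2 - 3 - 54\right) + 6\right) = 11 \left(-59 + 6\right) = 11 \left(-53\right) = -583$)
$\left(M{\left(J \right)} + p{\left(\left(-1\right) 6,-5 \right)}\right)^{2} = \left(5 - 9\right)^{2} = \left(-4\right)^{2} = 16$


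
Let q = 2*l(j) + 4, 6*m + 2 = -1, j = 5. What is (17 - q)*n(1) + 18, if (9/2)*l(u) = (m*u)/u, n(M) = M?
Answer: 281/9 ≈ 31.222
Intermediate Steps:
m = -1/2 (m = -1/3 + (1/6)*(-1) = -1/3 - 1/6 = -1/2 ≈ -0.50000)
l(u) = -1/9 (l(u) = 2*((-u/2)/u)/9 = (2/9)*(-1/2) = -1/9)
q = 34/9 (q = 2*(-1/9) + 4 = -2/9 + 4 = 34/9 ≈ 3.7778)
(17 - q)*n(1) + 18 = (17 - 1*34/9)*1 + 18 = (17 - 34/9)*1 + 18 = (119/9)*1 + 18 = 119/9 + 18 = 281/9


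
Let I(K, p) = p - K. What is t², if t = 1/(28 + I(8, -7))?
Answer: 1/169 ≈ 0.0059172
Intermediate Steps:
t = 1/13 (t = 1/(28 + (-7 - 1*8)) = 1/(28 + (-7 - 8)) = 1/(28 - 15) = 1/13 ≈ 0.076923)
t² = (1/13)² = 1/169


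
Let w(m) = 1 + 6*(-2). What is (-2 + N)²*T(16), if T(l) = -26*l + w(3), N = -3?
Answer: -10675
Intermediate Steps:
w(m) = -11 (w(m) = 1 - 12 = -11)
T(l) = -11 - 26*l (T(l) = -26*l - 11 = -11 - 26*l)
(-2 + N)²*T(16) = (-2 - 3)²*(-11 - 26*16) = (-5)²*(-11 - 416) = 25*(-427) = -10675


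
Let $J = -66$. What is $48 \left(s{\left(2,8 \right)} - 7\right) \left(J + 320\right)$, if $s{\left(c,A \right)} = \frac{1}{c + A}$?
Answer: $- \frac{420624}{5} \approx -84125.0$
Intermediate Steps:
$s{\left(c,A \right)} = \frac{1}{A + c}$
$48 \left(s{\left(2,8 \right)} - 7\right) \left(J + 320\right) = 48 \left(\frac{1}{8 + 2} - 7\right) \left(-66 + 320\right) = 48 \left(\frac{1}{10} - 7\right) 254 = 48 \left(\left(- \frac{69}{10}\right) 254\right) = 48 \left(- \frac{8763}{5}\right) = - \frac{420624}{5}$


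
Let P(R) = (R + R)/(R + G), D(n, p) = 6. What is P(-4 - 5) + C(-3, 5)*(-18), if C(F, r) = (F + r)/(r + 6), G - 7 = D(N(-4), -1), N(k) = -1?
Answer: -171/22 ≈ -7.7727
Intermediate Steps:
G = 13 (G = 7 + 6 = 13)
C(F, r) = (F + r)/(6 + r)
P(R) = 2*R/(13 + R) (P(R) = (R + R)/(R + 13) = (2*R)/(13 + R) = 2*R/(13 + R))
P(-4 - 5) + C(-3, 5)*(-18) = 2*(-4 - 5)/(13 + (-4 - 5)) + ((-3 + 5)/(6 + 5))*(-18) = 2*(-9)/(13 - 9) + (2/11)*(-18) = 2*(-9)/4 + ((1/11)*2)*(-18) = 2*(-9)*(¼) + (2/11)*(-18) = -9/2 - 36/11 = -171/22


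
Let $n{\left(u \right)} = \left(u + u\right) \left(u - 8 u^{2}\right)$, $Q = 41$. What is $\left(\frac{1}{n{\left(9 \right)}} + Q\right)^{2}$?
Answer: $\frac{222388639561}{132296004} \approx 1681.0$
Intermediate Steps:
$n{\left(u \right)} = 2 u \left(u - 8 u^{2}\right)$
$\left(\frac{1}{n{\left(9 \right)}} + Q\right)^{2} = \left(\frac{1}{9^{2} \left(2 - 144\right)} + 41\right)^{2} = \left(\frac{1}{81 \left(2 - 144\right)} + 41\right)^{2} = \left(\frac{1}{81 \left(-142\right)} + 41\right)^{2} = \left(\frac{1}{-11502} + 41\right)^{2} = \left(- \frac{1}{11502} + 41\right)^{2} = \left(\frac{471581}{11502}\right)^{2} = \frac{222388639561}{132296004}$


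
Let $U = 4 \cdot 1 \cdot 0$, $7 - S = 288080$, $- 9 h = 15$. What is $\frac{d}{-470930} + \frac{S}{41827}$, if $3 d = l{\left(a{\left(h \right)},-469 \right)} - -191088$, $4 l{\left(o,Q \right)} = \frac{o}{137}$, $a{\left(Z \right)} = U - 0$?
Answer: $- \frac{69163215241}{9848794555} \approx -7.0225$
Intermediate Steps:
$h = - \frac{5}{3}$ ($h = \left(- \frac{1}{9}\right) 15 = - \frac{5}{3} \approx -1.6667$)
$S = -288073$ ($S = 7 - 288080 = -288073$)
$U = 0$ ($U = 4 \cdot 0 = 0$)
$a{\left(Z \right)} = 0$ ($a{\left(Z \right)} = 0 - 0 = 0 + 0 = 0$)
$l{\left(o,Q \right)} = \frac{o}{548}$ ($l{\left(o,Q \right)} = \frac{o \frac{1}{137}}{4} = \frac{\frac{1}{137} o}{4} = \frac{o}{548}$)
$d = 63696$ ($d = \frac{\frac{1}{548} \cdot 0 - -191088}{3} = \frac{0 + 191088}{3} = \frac{1}{3} \cdot 191088 = 63696$)
$\frac{d}{-470930} + \frac{S}{41827} = \frac{63696}{-470930} - \frac{288073}{41827} = 63696 \left(- \frac{1}{470930}\right) - \frac{288073}{41827} = - \frac{31848}{235465} - \frac{288073}{41827} = - \frac{69163215241}{9848794555}$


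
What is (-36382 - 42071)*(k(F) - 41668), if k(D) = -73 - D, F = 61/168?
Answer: 183385168899/56 ≈ 3.2747e+9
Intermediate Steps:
F = 61/168 (F = 61*(1/168) = 61/168 ≈ 0.36310)
(-36382 - 42071)*(k(F) - 41668) = (-36382 - 42071)*((-73 - 1*61/168) - 41668) = -78453*((-73 - 61/168) - 41668) = -78453*(-12325/168 - 41668) = -78453*(-7012549/168) = 183385168899/56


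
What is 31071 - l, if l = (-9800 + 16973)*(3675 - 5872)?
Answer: 15790152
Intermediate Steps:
l = -15759081 (l = 7173*(-2197) = -15759081)
31071 - l = 31071 - 1*(-15759081) = 31071 + 15759081 = 15790152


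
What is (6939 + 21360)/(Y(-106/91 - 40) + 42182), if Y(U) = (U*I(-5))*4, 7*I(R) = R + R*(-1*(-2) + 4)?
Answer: 858403/1304494 ≈ 0.65804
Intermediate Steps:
I(R) = R (I(R) = (R + R*(-1*(-2) + 4))/7 = (R + R*(2 + 4))/7 = (R + R*6)/7 = (R + 6*R)/7 = (7*R)/7 = R)
Y(U) = -20*U (Y(U) = (U*(-5))*4 = -5*U*4 = -20*U)
(6939 + 21360)/(Y(-106/91 - 40) + 42182) = (6939 + 21360)/(-20*(-106/91 - 40) + 42182) = 28299/(-20*(-106*1/91 - 40) + 42182) = 28299/(-20*(-106/91 - 40) + 42182) = 28299/(-20*(-3746/91) + 42182) = 28299/(74920/91 + 42182) = 28299/(3913482/91) = 28299*(91/3913482) = 858403/1304494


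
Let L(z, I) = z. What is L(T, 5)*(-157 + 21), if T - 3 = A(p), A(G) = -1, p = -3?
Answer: -272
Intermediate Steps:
T = 2 (T = 3 - 1 = 2)
L(T, 5)*(-157 + 21) = 2*(-157 + 21) = 2*(-136) = -272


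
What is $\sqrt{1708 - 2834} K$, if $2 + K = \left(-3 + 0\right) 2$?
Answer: $- 8 i \sqrt{1126} \approx - 268.45 i$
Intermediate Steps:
$K = -8$ ($K = -2 + \left(-3 + 0\right) 2 = -2 - 6 = -8$)
$\sqrt{1708 - 2834} K = \sqrt{1708 - 2834} \left(-8\right) = \sqrt{-1126} \left(-8\right) = i \sqrt{1126} \left(-8\right) = - 8 i \sqrt{1126}$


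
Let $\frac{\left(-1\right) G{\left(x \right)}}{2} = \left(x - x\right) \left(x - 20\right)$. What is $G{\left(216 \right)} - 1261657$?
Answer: $-1261657$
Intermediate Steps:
$G{\left(x \right)} = 0$ ($G{\left(x \right)} = - 2 \left(x - x\right) \left(x - 20\right) = - 2 \cdot 0 \left(-20 + x\right) = \left(-2\right) 0 = 0$)
$G{\left(216 \right)} - 1261657 = 0 - 1261657 = -1261657$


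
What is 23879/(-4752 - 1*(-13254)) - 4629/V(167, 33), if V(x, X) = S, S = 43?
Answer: -38328961/365586 ≈ -104.84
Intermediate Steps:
V(x, X) = 43
23879/(-4752 - 1*(-13254)) - 4629/V(167, 33) = 23879/(-4752 - 1*(-13254)) - 4629/43 = 23879/(-4752 + 13254) - 4629*1/43 = 23879/8502 - 4629/43 = -38328961/365586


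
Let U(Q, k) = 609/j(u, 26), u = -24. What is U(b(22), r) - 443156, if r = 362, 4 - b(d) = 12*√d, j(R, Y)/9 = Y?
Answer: -34565965/78 ≈ -4.4315e+5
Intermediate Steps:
j(R, Y) = 9*Y
b(d) = 4 - 12*√d
U(Q, k) = 203/78 (U(Q, k) = 609/((9*26)) = 609/234 = 609*(1/234) = 203/78)
U(b(22), r) - 443156 = 203/78 - 443156 = -34565965/78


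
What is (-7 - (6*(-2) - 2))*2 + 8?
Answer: 22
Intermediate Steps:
(-7 - (6*(-2) - 2))*2 + 8 = (-7 - (-12 - 2))*2 + 8 = (-7 - 1*(-14))*2 + 8 = (-7 + 14)*2 + 8 = 7*2 + 8 = 14 + 8 = 22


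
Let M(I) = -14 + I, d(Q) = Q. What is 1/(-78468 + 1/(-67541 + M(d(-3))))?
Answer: -67558/5301141145 ≈ -1.2744e-5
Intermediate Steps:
1/(-78468 + 1/(-67541 + M(d(-3)))) = 1/(-78468 + 1/(-67541 + (-14 - 3))) = 1/(-78468 + 1/(-67541 - 17)) = 1/(-78468 + 1/(-67558)) = 1/(-78468 - 1/67558) = 1/(-5301141145/67558) = -67558/5301141145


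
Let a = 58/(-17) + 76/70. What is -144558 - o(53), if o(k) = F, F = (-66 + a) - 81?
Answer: -85923161/595 ≈ -1.4441e+5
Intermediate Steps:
a = -1384/595 (a = 58*(-1/17) + 76*(1/70) = -58/17 + 38/35 = -1384/595 ≈ -2.3260)
F = -88849/595 (F = (-66 - 1384/595) - 81 = -40654/595 - 81 = -88849/595 ≈ -149.33)
o(k) = -88849/595
-144558 - o(53) = -144558 - 1*(-88849/595) = -144558 + 88849/595 = -85923161/595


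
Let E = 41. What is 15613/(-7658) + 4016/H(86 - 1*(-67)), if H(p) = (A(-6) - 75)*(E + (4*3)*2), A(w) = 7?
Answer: -24940997/8462090 ≈ -2.9474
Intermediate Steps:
H(p) = -4420 (H(p) = (7 - 75)*(41 + (4*3)*2) = -68*(41 + 12*2) = -68*(41 + 24) = -68*65 = -4420)
15613/(-7658) + 4016/H(86 - 1*(-67)) = 15613/(-7658) + 4016/(-4420) = 15613*(-1/7658) + 4016*(-1/4420) = -15613/7658 - 1004/1105 = -24940997/8462090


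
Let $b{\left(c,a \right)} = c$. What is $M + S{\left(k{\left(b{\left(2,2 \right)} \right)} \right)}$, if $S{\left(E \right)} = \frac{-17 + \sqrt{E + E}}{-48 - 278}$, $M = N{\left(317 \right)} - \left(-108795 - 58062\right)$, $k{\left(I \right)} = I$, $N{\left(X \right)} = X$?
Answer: $\frac{54498739}{326} \approx 1.6717 \cdot 10^{5}$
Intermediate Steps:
$M = 167174$ ($M = 317 - \left(-108795 - 58062\right) = 317 - -166857 = 317 + 166857 = 167174$)
$S{\left(E \right)} = \frac{17}{326} - \frac{\sqrt{2} \sqrt{E}}{326}$ ($S{\left(E \right)} = \frac{-17 + \sqrt{2 E}}{-326} = \left(-17 + \sqrt{2} \sqrt{E}\right) \left(- \frac{1}{326}\right) = \frac{17}{326} - \frac{\sqrt{2} \sqrt{E}}{326}$)
$M + S{\left(k{\left(b{\left(2,2 \right)} \right)} \right)} = 167174 + \left(\frac{17}{326} - \frac{\sqrt{2} \sqrt{2}}{326}\right) = 167174 + \left(\frac{17}{326} - \frac{1}{163}\right) = 167174 + \frac{15}{326} = \frac{54498739}{326}$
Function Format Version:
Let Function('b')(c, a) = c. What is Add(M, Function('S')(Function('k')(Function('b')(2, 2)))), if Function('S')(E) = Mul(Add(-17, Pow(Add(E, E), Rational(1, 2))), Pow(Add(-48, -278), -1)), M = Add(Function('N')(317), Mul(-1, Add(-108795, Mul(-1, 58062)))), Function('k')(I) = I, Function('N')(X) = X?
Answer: Rational(54498739, 326) ≈ 1.6717e+5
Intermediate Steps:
M = 167174 (M = Add(317, Mul(-1, Add(-108795, Mul(-1, 58062)))) = Add(317, Mul(-1, Add(-108795, -58062))) = Add(317, Mul(-1, -166857)) = Add(317, 166857) = 167174)
Function('S')(E) = Add(Rational(17, 326), Mul(Rational(-1, 326), Pow(2, Rational(1, 2)), Pow(E, Rational(1, 2)))) (Function('S')(E) = Mul(Add(-17, Pow(Mul(2, E), Rational(1, 2))), Pow(-326, -1)) = Mul(Add(-17, Mul(Pow(2, Rational(1, 2)), Pow(E, Rational(1, 2)))), Rational(-1, 326)) = Add(Rational(17, 326), Mul(Rational(-1, 326), Pow(2, Rational(1, 2)), Pow(E, Rational(1, 2)))))
Add(M, Function('S')(Function('k')(Function('b')(2, 2)))) = Add(167174, Add(Rational(17, 326), Mul(Rational(-1, 326), Pow(2, Rational(1, 2)), Pow(2, Rational(1, 2))))) = Add(167174, Add(Rational(17, 326), Rational(-1, 163))) = Add(167174, Rational(15, 326)) = Rational(54498739, 326)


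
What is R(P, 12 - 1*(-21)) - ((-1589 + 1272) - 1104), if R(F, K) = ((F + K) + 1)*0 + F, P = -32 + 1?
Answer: 1390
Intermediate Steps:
P = -31
R(F, K) = F (R(F, K) = (1 + F + K)*0 + F = 0 + F = F)
R(P, 12 - 1*(-21)) - ((-1589 + 1272) - 1104) = -31 - ((-1589 + 1272) - 1104) = -31 - (-317 - 1104) = -31 - 1*(-1421) = -31 + 1421 = 1390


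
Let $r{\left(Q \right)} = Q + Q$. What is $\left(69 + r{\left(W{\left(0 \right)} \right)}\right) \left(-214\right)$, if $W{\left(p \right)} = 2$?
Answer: $-15622$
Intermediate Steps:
$r{\left(Q \right)} = 2 Q$
$\left(69 + r{\left(W{\left(0 \right)} \right)}\right) \left(-214\right) = \left(69 + 2 \cdot 2\right) \left(-214\right) = \left(69 + 4\right) \left(-214\right) = 73 \left(-214\right) = -15622$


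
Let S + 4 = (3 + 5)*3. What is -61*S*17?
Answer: -20740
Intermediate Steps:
S = 20 (S = -4 + (3 + 5)*3 = -4 + 8*3 = -4 + 24 = 20)
-61*S*17 = -61*20*17 = -1220*17 = -20740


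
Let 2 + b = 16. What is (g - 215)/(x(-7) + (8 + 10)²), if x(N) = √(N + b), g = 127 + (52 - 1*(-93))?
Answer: 18468/104969 - 57*√7/104969 ≈ 0.17450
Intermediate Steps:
b = 14 (b = -2 + 16 = 14)
g = 272 (g = 127 + (52 + 93) = 127 + 145 = 272)
x(N) = √(14 + N) (x(N) = √(N + 14) = √(14 + N))
(g - 215)/(x(-7) + (8 + 10)²) = (272 - 215)/(√(14 - 7) + (8 + 10)²) = 57/(√7 + 18²) = 57/(√7 + 324) = 57/(324 + √7)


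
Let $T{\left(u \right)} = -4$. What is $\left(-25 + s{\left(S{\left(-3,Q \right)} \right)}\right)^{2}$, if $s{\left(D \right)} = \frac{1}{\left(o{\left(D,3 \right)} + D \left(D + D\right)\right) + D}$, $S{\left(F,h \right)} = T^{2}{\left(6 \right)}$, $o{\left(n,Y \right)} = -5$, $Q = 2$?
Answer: $\frac{170929476}{273529} \approx 624.9$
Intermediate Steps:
$S{\left(F,h \right)} = 16$ ($S{\left(F,h \right)} = \left(-4\right)^{2} = 16$)
$s{\left(D \right)} = \frac{1}{-5 + D + 2 D^{2}}$ ($s{\left(D \right)} = \frac{1}{\left(-5 + D \left(D + D\right)\right) + D} = \frac{1}{\left(-5 + D 2 D\right) + D} = \frac{1}{\left(-5 + 2 D^{2}\right) + D} = \frac{1}{-5 + D + 2 D^{2}}$)
$\left(-25 + s{\left(S{\left(-3,Q \right)} \right)}\right)^{2} = \left(-25 + \frac{1}{-5 + 16 + 2 \cdot 16^{2}}\right)^{2} = \left(-25 + \frac{1}{-5 + 16 + 2 \cdot 256}\right)^{2} = \left(-25 + \frac{1}{-5 + 16 + 512}\right)^{2} = \left(-25 + \frac{1}{523}\right)^{2} = \left(- \frac{13074}{523}\right)^{2} = \frac{170929476}{273529}$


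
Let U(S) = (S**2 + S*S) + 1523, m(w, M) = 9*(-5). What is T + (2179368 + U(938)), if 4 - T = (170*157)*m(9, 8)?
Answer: 5141633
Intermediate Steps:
m(w, M) = -45
U(S) = 1523 + 2*S**2 (U(S) = (S**2 + S**2) + 1523 = 2*S**2 + 1523 = 1523 + 2*S**2)
T = 1201054 (T = 4 - 170*157*(-45) = 4 - 26690*(-45) = 4 - 1*(-1201050) = 4 + 1201050 = 1201054)
T + (2179368 + U(938)) = 1201054 + (2179368 + (1523 + 2*938**2)) = 1201054 + (2179368 + (1523 + 2*879844)) = 1201054 + (2179368 + (1523 + 1759688)) = 1201054 + (2179368 + 1761211) = 1201054 + 3940579 = 5141633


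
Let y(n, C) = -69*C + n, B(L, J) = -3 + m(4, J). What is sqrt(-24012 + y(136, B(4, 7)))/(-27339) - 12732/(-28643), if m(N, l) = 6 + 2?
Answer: 12732/28643 - I*sqrt(24221)/27339 ≈ 0.44451 - 0.0056926*I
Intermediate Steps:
m(N, l) = 8
B(L, J) = 5 (B(L, J) = -3 + 8 = 5)
y(n, C) = n - 69*C
sqrt(-24012 + y(136, B(4, 7)))/(-27339) - 12732/(-28643) = sqrt(-24012 + (136 - 69*5))/(-27339) - 12732/(-28643) = sqrt(-24012 + (136 - 345))*(-1/27339) - 12732*(-1/28643) = sqrt(-24012 - 209)*(-1/27339) + 12732/28643 = sqrt(-24221)*(-1/27339) + 12732/28643 = (I*sqrt(24221))*(-1/27339) + 12732/28643 = -I*sqrt(24221)/27339 + 12732/28643 = 12732/28643 - I*sqrt(24221)/27339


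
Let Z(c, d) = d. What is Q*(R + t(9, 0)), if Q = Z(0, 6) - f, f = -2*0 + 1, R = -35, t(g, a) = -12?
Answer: -235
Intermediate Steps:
f = 1 (f = 0 + 1 = 1)
Q = 5 (Q = 6 - 1*1 = 6 - 1 = 5)
Q*(R + t(9, 0)) = 5*(-35 - 12) = 5*(-47) = -235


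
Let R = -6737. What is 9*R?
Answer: -60633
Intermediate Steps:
9*R = 9*(-6737) = -60633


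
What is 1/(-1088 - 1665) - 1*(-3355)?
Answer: 9236314/2753 ≈ 3355.0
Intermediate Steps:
1/(-1088 - 1665) - 1*(-3355) = 1/(-2753) + 3355 = -1/2753 + 3355 = 9236314/2753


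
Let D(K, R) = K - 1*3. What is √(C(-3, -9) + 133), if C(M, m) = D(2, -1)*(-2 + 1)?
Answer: √134 ≈ 11.576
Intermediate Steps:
D(K, R) = -3 + K (D(K, R) = K - 3 = -3 + K)
C(M, m) = 1 (C(M, m) = (-3 + 2)*(-2 + 1) = -1*(-1) = 1)
√(C(-3, -9) + 133) = √(1 + 133) = √134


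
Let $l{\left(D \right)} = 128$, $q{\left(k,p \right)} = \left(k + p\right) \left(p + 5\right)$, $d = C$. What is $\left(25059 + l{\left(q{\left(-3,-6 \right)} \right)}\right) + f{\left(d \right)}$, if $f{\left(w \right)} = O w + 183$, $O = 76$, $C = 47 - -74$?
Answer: $34566$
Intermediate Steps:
$C = 121$ ($C = 47 + 74 = 121$)
$d = 121$
$q{\left(k,p \right)} = \left(5 + p\right) \left(k + p\right)$ ($q{\left(k,p \right)} = \left(k + p\right) \left(5 + p\right) = \left(5 + p\right) \left(k + p\right)$)
$f{\left(w \right)} = 183 + 76 w$ ($f{\left(w \right)} = 76 w + 183 = 183 + 76 w$)
$\left(25059 + l{\left(q{\left(-3,-6 \right)} \right)}\right) + f{\left(d \right)} = \left(25059 + 128\right) + \left(183 + 76 \cdot 121\right) = 25187 + \left(183 + 9196\right) = 25187 + 9379 = 34566$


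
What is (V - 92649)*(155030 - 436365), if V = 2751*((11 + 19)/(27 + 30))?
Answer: 487503196035/19 ≈ 2.5658e+10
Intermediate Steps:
V = 27510/19 (V = 2751*(30/57) = 2751*(30*(1/57)) = 2751*(10/19) = 27510/19 ≈ 1447.9)
(V - 92649)*(155030 - 436365) = (27510/19 - 92649)*(155030 - 436365) = -1732821/19*(-281335) = 487503196035/19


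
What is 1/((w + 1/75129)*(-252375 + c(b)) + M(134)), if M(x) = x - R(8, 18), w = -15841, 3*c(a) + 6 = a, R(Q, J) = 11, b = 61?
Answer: 225387/901003031432761 ≈ 2.5015e-10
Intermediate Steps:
c(a) = -2 + a/3
M(x) = -11 + x (M(x) = x - 1*11 = x - 11 = -11 + x)
1/((w + 1/75129)*(-252375 + c(b)) + M(134)) = 1/((-15841 + 1/75129)*(-252375 + (-2 + (⅓)*61)) + (-11 + 134)) = 1/((-15841 + 1/75129)*(-252375 + (-2 + 61/3)) + 123) = 1/(-1190118488*(-252375 + 55/3)/75129 + 123) = 1/(-1190118488/75129*(-757070/3) + 123) = 1/(901003003710160/225387 + 123) = 1/(901003031432761/225387) = 225387/901003031432761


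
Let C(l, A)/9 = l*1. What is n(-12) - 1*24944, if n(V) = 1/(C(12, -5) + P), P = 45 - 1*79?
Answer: -1845855/74 ≈ -24944.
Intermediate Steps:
P = -34 (P = 45 - 79 = -34)
C(l, A) = 9*l (C(l, A) = 9*(l*1) = 9*l)
n(V) = 1/74 (n(V) = 1/(9*12 - 34) = 1/(108 - 34) = 1/74)
n(-12) - 1*24944 = 1/74 - 1*24944 = 1/74 - 24944 = -1845855/74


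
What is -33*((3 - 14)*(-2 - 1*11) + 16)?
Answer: -5247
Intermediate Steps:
-33*((3 - 14)*(-2 - 1*11) + 16) = -33*(-11*(-2 - 11) + 16) = -33*(-11*(-13) + 16) = -33*(143 + 16) = -33*159 = -5247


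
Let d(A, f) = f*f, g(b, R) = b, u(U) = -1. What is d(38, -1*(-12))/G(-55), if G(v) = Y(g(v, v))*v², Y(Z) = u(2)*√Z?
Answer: 144*I*√55/166375 ≈ 0.0064188*I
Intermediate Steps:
d(A, f) = f²
Y(Z) = -√Z
G(v) = -v^(5/2) (G(v) = (-√v)*v² = -v^(5/2))
d(38, -1*(-12))/G(-55) = (-1*(-12))²/((-(-55)^(5/2))) = 12²/((-3025*I*√55)) = 144/((-3025*I*√55)) = 144*(I*√55/166375) = 144*I*√55/166375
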